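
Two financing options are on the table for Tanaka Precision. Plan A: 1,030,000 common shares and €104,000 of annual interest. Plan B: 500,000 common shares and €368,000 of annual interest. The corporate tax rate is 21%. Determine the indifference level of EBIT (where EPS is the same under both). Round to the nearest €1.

€617,057

At indifference, (EBIT − 104,000)(1 − t)/1,030,000 = (EBIT − 368,000)(1 − t)/500,000.
The (1 − t) factor cancels: (EBIT − 104,000) × 500,000 = (EBIT − 368,000) × 1,030,000.
EBIT × (1,030,000 − 500,000) = 368,000 × 1,030,000 − 104,000 × 500,000 = 327,040,000,000, so EBIT = 327,040,000,000 ÷ 530,000 = 617,056.60.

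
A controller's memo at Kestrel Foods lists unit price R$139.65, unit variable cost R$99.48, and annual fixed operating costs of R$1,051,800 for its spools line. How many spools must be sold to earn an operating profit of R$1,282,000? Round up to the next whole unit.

58,099 spools

Unit CM = price − variable cost = R$139.65 − R$99.48 = R$40.17.
Required volume = (fixed costs + target profit) ÷ CM = (R$1,051,800 + R$1,282,000) ÷ R$40.17 = 58,098.08, so 58,099 spools.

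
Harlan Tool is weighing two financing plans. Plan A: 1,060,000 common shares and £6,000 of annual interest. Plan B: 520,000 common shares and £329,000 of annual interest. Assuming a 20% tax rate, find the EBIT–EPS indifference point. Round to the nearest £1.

At indifference, (EBIT − 6,000)(1 − t)/1,060,000 = (EBIT − 329,000)(1 − t)/520,000.
The (1 − t) factor cancels: (EBIT − 6,000) × 520,000 = (EBIT − 329,000) × 1,060,000.
Solving, EBIT = (329,000·1,060,000 − 6,000·520,000) / (1,060,000 − 520,000) = 345,620,000,000 / 540,000 = 640,037.04.

£640,037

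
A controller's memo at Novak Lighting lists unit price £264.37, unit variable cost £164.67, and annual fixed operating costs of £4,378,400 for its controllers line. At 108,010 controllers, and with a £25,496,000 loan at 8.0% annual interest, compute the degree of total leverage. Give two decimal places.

Contribution at this volume is 108,010 × £99.70 = £10,768,597.00.
Operating income = contribution − fixed costs = £10,768,597.00 − £4,378,400 = £6,390,197.00. Interest = £2,039,680.00.
DOL = £10,768,597.00 ÷ £6,390,197.00 = 1.6852; DFL = £6,390,197.00 ÷ £4,350,517.00 = 1.4688.
DCL = DOL × DFL = 1.6852 × 1.4688 = 2.4752.

2.48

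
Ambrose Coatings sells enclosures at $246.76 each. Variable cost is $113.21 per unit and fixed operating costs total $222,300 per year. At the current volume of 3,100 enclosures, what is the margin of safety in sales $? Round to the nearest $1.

$354,213

Each unit contributes $246.76 − $113.21 = $133.55. Break-even units = $222,300 ÷ $133.55 = 1,664.55; break-even revenue = 1,664.55 × $246.76 = $410,743.15.
Actual sales revenue = 3,100 × $246.76 = $764,956.00.
Margin of safety = $764,956.00 − $410,743.15 = $354,213.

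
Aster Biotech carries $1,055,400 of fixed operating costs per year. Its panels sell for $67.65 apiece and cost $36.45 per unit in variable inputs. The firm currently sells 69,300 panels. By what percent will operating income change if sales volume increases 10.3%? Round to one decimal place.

Contribution at this volume is 69,300 × $31.20 = $2,162,160.00.
EBIT = $2,162,160.00 − $1,055,400 = $1,106,760.00.
So DOL = total CM / EBIT = $2,162,160.00 / $1,106,760.00 = 1.9536.
So EBIT moves 1.9536 × (+10.3%) = +20.1%.

+20.1%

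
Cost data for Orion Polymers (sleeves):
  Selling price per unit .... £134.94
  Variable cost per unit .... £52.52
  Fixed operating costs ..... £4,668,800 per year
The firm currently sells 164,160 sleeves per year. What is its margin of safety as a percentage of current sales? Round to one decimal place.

65.5%

Each unit contributes £134.94 − £52.52 = £82.42. Break-even units = £4,668,800 ÷ £82.42 = 56,646.45; break-even revenue = 56,646.45 × £134.94 = £7,643,871.29.
Current sales = 164,160 × £134.94 = £22,151,750.40.
Margin of safety = (£22,151,750.40 − £7,643,871.29) ÷ £22,151,750.40 = 65.5%.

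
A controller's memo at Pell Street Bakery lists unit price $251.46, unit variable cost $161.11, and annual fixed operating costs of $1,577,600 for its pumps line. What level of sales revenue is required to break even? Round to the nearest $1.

CM per unit = $251.46 − $161.11 = $90.35; CM ratio = $90.35 / $251.46 = 0.3593.
Break-even revenue = fixed costs × price ÷ CM = $1,577,600 × $251.46 ÷ $90.35 = $4,390,739.

$4,390,739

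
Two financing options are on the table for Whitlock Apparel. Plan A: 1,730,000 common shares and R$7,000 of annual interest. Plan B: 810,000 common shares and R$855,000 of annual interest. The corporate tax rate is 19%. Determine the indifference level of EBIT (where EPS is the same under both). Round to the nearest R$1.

R$1,601,609

Set EPS_A = EPS_B: (EBIT − R$7,000)(1 − 0.19) ÷ 1,730,000 = (EBIT − R$855,000)(1 − 0.19) ÷ 810,000.
The (1 − t) factor cancels: (EBIT − 7,000) × 810,000 = (EBIT − 855,000) × 1,730,000.
Solving, EBIT = (855,000·1,730,000 − 7,000·810,000) / (1,730,000 − 810,000) = 1,473,480,000,000 / 920,000 = 1,601,608.70.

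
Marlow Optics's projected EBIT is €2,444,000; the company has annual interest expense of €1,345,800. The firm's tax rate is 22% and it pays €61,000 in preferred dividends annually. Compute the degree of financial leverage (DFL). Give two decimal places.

2.40

Annual interest charges come to €1,345,800.00.
Preferred dividends grossed up pre-tax: €61,000 / (1 − 0.22) = €78,205.13.
DFL = EBIT ÷ [EBIT − I − D_p/(1−t)] = €2,444,000 ÷ [€2,444,000 − €1,345,800.00 − €78,205.13] = €2,444,000 ÷ €1,019,994.87 = 2.3961.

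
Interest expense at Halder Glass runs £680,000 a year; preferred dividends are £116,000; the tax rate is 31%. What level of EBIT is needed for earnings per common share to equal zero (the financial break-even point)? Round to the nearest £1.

Preferred dividends are paid after tax, so their pre-tax equivalent is £116,000 ÷ (1 − 0.31) = £168,115.94.
Financial break-even EBIT = interest + D_p ÷ (1 − t) = £680,000 + £168,115.94 = £848,115.94.

£848,116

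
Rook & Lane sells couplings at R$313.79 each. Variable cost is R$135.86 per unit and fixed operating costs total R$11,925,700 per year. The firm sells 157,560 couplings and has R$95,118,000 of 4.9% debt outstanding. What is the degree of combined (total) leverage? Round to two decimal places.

2.45

Contribution at this volume is 157,560 × R$177.93 = R$28,034,650.80.
Subtracting fixed costs: EBIT = R$28,034,650.80 − R$11,925,700 = R$16,108,950.80. Interest = R$4,660,782.00.
DOL = R$28,034,650.80 ÷ R$16,108,950.80 = 1.7403; DFL = R$16,108,950.80 ÷ R$11,448,168.80 = 1.4071.
Combined leverage = 1.7403 × 1.4071 = 2.4488.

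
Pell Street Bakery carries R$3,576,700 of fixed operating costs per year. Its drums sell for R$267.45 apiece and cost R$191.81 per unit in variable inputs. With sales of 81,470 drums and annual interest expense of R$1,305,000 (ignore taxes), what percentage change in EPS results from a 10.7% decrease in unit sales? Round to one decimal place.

At 81,470 units, contribution = 81,470 × R$75.64 = R$6,162,390.80.
Operating income = contribution − fixed costs = R$6,162,390.80 − R$3,576,700 = R$2,585,690.80.
After interest of R$1,305,000.00, pre-tax earnings = R$1,280,690.80.
DCL = total CM / (EBIT − I) = R$6,162,390.80 / R$1,280,690.80 = 4.8118.
%ΔEPS = DCL × %ΔSales = 4.8118 × -10.7% = -51.5%.

-51.5%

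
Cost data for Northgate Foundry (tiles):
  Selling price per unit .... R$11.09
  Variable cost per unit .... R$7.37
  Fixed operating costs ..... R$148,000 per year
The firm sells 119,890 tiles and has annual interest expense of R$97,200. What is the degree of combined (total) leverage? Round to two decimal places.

2.22

Contribution at this volume is 119,890 × R$3.72 = R$445,990.80.
Operating income = contribution − fixed costs = R$445,990.80 − R$148,000 = R$297,990.80. Interest = R$97,200.00.
DOL = R$445,990.80 ÷ R$297,990.80 = 1.4967; DFL = R$297,990.80 ÷ R$200,790.80 = 1.4841.
DCL = DOL × DFL = 1.4967 × 1.4841 = 2.2213.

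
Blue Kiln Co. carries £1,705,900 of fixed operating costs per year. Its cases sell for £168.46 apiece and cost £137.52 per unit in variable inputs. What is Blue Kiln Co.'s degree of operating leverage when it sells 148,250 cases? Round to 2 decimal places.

Total contribution margin = 148,250 × £30.94 = £4,586,855.00.
EBIT = £4,586,855.00 − £1,705,900 = £2,880,955.00.
Degree of operating leverage = £4,586,855.00 / £2,880,955.00 = 1.5921.

1.59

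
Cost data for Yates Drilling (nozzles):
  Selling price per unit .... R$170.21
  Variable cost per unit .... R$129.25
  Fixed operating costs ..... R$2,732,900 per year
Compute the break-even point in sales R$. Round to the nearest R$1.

Contribution margin per unit = R$170.21 − R$129.25 = R$40.96, a CM ratio of R$40.96 ÷ R$170.21 = 0.2406.
Break-even sales = FC ÷ CM ratio = R$2,732,900 × R$170.21 / R$40.96 = R$11,356,614.

R$11,356,614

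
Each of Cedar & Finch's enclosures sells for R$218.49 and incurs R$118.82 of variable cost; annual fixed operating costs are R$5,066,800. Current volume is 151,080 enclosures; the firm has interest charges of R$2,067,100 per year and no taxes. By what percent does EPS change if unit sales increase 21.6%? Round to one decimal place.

+41.0%

Total contribution margin = 151,080 × R$99.67 = R$15,058,143.60.
Operating income = contribution − fixed costs = R$15,058,143.60 − R$5,066,800 = R$9,991,343.60.
After interest of R$2,067,100.00, pre-tax earnings = R$7,924,243.60.
Degree of combined leverage = contribution ÷ (EBIT − I) = R$15,058,143.60 ÷ R$7,924,243.60 = 1.9003.
%ΔEPS = DCL × %ΔSales = 1.9003 × +21.6% = +41.0%.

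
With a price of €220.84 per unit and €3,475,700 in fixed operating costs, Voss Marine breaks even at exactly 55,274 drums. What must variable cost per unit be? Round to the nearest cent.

€157.96

Contribution per unit must be FC / Q = €3,475,700 / 55,274 = €62.8813.
Variable cost per unit = €220.84 − €62.8813 = €157.96.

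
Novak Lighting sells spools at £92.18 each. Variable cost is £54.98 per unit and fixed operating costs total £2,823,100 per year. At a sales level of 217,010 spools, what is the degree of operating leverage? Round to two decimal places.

1.54

At 217,010 units, contribution = 217,010 × £37.20 = £8,072,772.00.
Operating income = contribution − fixed costs = £8,072,772.00 − £2,823,100 = £5,249,672.00.
So DOL = total CM / EBIT = £8,072,772.00 / £5,249,672.00 = 1.5378.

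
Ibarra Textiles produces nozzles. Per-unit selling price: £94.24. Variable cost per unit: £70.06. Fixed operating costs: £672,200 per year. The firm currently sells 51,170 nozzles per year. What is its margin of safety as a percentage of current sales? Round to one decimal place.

Each unit contributes £94.24 − £70.06 = £24.18. Break-even units = £672,200 ÷ £24.18 = 27,799.83; break-even revenue = 27,799.83 × £94.24 = £2,619,856.41.
Actual sales revenue = 51,170 × £94.24 = £4,822,260.80.
Margin of safety = (£4,822,260.80 − £2,619,856.41) ÷ £4,822,260.80 = 45.7%.

45.7%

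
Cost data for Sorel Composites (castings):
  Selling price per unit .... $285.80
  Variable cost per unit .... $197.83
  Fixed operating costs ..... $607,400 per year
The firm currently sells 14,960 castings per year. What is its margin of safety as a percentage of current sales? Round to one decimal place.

53.8%

Unit CM = price − variable cost = $285.80 − $197.83 = $87.97. Break-even units = $607,400 ÷ $87.97 = 6,904.63; break-even revenue = 6,904.63 × $285.80 = $1,973,342.28.
Actual sales revenue = 14,960 × $285.80 = $4,275,568.00.
Margin of safety = ($4,275,568.00 − $1,973,342.28) ÷ $4,275,568.00 = 53.8%.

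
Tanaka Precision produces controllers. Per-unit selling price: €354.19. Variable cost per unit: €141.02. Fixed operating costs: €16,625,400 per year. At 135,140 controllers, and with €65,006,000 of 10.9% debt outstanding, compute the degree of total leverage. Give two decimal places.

Total contribution margin = 135,140 × €213.17 = €28,807,793.80.
EBIT = €28,807,793.80 − €16,625,400 = €12,182,393.80. Interest = €7,085,654.00, so EBIT − I = €5,096,739.80.
Degree of total leverage = total CM / (EBIT − interest) = €28,807,793.80 / €5,096,739.80 = 5.6522.

5.65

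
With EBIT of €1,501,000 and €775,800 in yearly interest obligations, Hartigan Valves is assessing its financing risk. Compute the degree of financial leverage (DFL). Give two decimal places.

Interest = €775,800.00.
Degree of financial leverage = EBIT / (EBIT − interest) = €1,501,000 / €725,200.00 = 2.0698.

2.07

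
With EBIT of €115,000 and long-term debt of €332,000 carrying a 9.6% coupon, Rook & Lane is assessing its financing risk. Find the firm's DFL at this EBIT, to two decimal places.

1.38

Interest = €31,872.00.
Degree of financial leverage = EBIT / (EBIT − interest) = €115,000 / €83,128.00 = 1.3834.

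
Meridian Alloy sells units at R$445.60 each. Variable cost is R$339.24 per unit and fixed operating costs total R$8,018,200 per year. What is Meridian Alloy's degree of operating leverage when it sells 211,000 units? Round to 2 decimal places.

Contribution at this volume is 211,000 × R$106.36 = R$22,441,960.00.
Operating income = contribution − fixed costs = R$22,441,960.00 − R$8,018,200 = R$14,423,760.00.
So DOL = total CM / EBIT = R$22,441,960.00 / R$14,423,760.00 = 1.5559.

1.56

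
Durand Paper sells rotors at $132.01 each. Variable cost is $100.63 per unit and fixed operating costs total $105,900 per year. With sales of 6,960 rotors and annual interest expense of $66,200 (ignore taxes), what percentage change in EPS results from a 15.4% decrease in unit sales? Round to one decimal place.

-72.6%

At 6,960 units, contribution = 6,960 × $31.38 = $218,404.80.
EBIT = $218,404.80 − $105,900 = $112,504.80.
After interest of $66,200.00, pre-tax earnings = $46,304.80.
Degree of combined leverage = contribution ÷ (EBIT − I) = $218,404.80 ÷ $46,304.80 = 4.7167.
%ΔEPS = DCL × %ΔSales = 4.7167 × -15.4% = -72.6%.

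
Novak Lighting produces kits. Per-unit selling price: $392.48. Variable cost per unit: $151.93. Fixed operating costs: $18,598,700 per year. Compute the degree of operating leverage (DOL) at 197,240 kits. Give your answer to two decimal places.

1.64

At 197,240 units, contribution = 197,240 × $240.55 = $47,446,082.00.
Operating income = contribution − fixed costs = $47,446,082.00 − $18,598,700 = $28,847,382.00.
DOL = contribution ÷ EBIT = $47,446,082.00 ÷ $28,847,382.00 = 1.6447.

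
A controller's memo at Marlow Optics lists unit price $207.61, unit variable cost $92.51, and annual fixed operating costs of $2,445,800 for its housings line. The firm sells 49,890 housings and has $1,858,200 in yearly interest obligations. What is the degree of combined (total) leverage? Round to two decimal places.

3.99

Total contribution margin = 49,890 × $115.10 = $5,742,339.00.
EBIT = $5,742,339.00 − $2,445,800 = $3,296,539.00. Interest = $1,858,200.00, so EBIT − I = $1,438,339.00.
DCL = contribution ÷ (EBIT − I) = $5,742,339.00 ÷ $1,438,339.00 = 3.9923.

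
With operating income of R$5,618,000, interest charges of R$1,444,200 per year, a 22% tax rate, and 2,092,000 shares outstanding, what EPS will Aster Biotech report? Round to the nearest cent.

R$1.56

Pre-tax income = R$5,618,000 − R$1,444,200.00 = R$4,173,800.00.
After tax at 22%: net income = R$4,173,800.00 × 0.78 = R$3,255,564.00.
Per share: R$3,255,564.00 / 2,092,000 shares = R$1.56.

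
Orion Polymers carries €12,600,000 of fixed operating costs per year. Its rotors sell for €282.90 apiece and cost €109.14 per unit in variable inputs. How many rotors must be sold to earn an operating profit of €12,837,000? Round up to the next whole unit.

146,392 rotors

Each unit contributes €282.90 − €109.14 = €173.76.
Required volume = (fixed costs + target profit) ÷ CM = (€12,600,000 + €12,837,000) ÷ €173.76 = 146,391.57, so 146,392 rotors.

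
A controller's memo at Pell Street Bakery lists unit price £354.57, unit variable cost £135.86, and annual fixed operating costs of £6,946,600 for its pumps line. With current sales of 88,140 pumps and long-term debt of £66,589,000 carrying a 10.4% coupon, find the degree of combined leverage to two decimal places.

3.57

At 88,140 units, contribution = 88,140 × £218.71 = £19,277,099.40.
Subtracting fixed costs: EBIT = £19,277,099.40 − £6,946,600 = £12,330,499.40. Interest = £6,925,256.00, so EBIT − I = £5,405,243.40.
DCL = contribution ÷ (EBIT − I) = £19,277,099.40 ÷ £5,405,243.40 = 3.5664.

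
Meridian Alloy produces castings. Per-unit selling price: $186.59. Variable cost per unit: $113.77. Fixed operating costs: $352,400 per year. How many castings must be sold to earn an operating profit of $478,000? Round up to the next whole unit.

Each unit contributes $186.59 − $113.77 = $72.82.
Units = (FC + target) / CM = ($352,400 + $478,000) / $72.82 = 11,403.46, so 11,404 castings.

11,404 castings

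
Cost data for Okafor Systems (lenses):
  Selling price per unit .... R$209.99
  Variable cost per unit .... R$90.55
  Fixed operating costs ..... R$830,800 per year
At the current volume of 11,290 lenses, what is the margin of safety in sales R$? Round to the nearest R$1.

R$910,140

Each unit contributes R$209.99 − R$90.55 = R$119.44. Break-even units = R$830,800 ÷ R$119.44 = 6,955.79; break-even revenue = 6,955.79 × R$209.99 = R$1,460,647.12.
Actual sales revenue = 11,290 × R$209.99 = R$2,370,787.10.
Margin of safety = R$2,370,787.10 − R$1,460,647.12 = R$910,140.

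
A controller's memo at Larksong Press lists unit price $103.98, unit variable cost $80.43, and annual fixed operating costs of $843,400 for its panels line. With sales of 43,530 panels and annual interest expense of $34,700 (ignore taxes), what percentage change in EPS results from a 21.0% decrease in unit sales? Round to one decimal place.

Contribution at this volume is 43,530 × $23.55 = $1,025,131.50.
EBIT = $1,025,131.50 − $843,400 = $181,731.50.
Interest = $34,700.00, so EBIT − I = $147,031.50.
Degree of combined leverage = contribution ÷ (EBIT − I) = $1,025,131.50 ÷ $147,031.50 = 6.9722.
EPS therefore changes by 6.9722 × (-21.0%) = -146.4%.

-146.4%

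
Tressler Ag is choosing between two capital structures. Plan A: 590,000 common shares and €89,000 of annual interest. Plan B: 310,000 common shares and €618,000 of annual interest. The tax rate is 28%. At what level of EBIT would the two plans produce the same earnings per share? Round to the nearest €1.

At indifference, (EBIT − 89,000)(1 − t)/590,000 = (EBIT − 618,000)(1 − t)/310,000.
Cancelling (1 − t) and cross-multiplying: 310,000·(EBIT − 89,000) = 590,000·(EBIT − 618,000).
Solving, EBIT = (618,000·590,000 − 89,000·310,000) / (590,000 − 310,000) = 337,030,000,000 / 280,000 = 1,203,678.57.

€1,203,679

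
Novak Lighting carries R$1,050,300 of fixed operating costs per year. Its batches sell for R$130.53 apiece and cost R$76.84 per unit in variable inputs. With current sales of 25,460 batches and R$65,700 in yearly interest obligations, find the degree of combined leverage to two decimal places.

5.45

Total contribution margin = 25,460 × R$53.69 = R$1,366,947.40.
EBIT = R$1,366,947.40 − R$1,050,300 = R$316,647.40. Interest = R$65,700.00, so EBIT − I = R$250,947.40.
DCL = contribution ÷ (EBIT − I) = R$1,366,947.40 ÷ R$250,947.40 = 5.4471.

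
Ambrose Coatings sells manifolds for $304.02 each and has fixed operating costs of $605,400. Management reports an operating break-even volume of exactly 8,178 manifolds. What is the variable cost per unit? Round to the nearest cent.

$229.99

Contribution per unit must be FC / Q = $605,400 / 8,178 = $74.0279.
Hence VC = price − CM = $304.02 − $74.0279 = $229.99.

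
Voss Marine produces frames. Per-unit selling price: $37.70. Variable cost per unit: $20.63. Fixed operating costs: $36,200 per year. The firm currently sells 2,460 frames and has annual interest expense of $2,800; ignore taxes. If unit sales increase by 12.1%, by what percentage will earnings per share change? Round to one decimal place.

+169.8%

Total contribution margin = 2,460 × $17.07 = $41,992.20.
Operating income = contribution − fixed costs = $41,992.20 − $36,200 = $5,792.20.
After interest of $2,800.00, pre-tax earnings = $2,992.20.
Degree of combined leverage = contribution ÷ (EBIT − I) = $41,992.20 ÷ $2,992.20 = 14.0339.
%ΔEPS = DCL × %ΔSales = 14.0339 × +12.1% = +169.8%.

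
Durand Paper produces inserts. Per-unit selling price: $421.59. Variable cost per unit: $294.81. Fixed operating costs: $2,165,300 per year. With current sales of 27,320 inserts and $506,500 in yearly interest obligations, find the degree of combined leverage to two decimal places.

Contribution at this volume is 27,320 × $126.78 = $3,463,629.60.
EBIT = $3,463,629.60 − $2,165,300 = $1,298,329.60. Interest = $506,500.00, so EBIT − I = $791,829.60.
Degree of total leverage = total CM / (EBIT − interest) = $3,463,629.60 / $791,829.60 = 4.3742.

4.37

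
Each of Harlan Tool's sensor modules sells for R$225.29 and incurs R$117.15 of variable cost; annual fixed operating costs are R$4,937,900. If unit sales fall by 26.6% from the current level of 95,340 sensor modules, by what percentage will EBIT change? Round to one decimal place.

Total contribution margin = 95,340 × R$108.14 = R$10,310,067.60.
Subtracting fixed costs: EBIT = R$10,310,067.60 − R$4,937,900 = R$5,372,167.60.
Degree of operating leverage = R$10,310,067.60 / R$5,372,167.60 = 1.9192.
Operating income changes by 1.9192 × -26.6% = -51.0%.

-51.0%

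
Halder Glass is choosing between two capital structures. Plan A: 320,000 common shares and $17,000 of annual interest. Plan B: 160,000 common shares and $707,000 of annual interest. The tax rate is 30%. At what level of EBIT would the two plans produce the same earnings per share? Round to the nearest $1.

$1,397,000

At indifference, (EBIT − 17,000)(1 − t)/320,000 = (EBIT − 707,000)(1 − t)/160,000.
Cancelling (1 − t) and cross-multiplying: 160,000·(EBIT − 17,000) = 320,000·(EBIT − 707,000).
EBIT × (320,000 − 160,000) = 707,000 × 320,000 − 17,000 × 160,000 = 223,520,000,000, so EBIT = 223,520,000,000 ÷ 160,000 = 1,397,000.00.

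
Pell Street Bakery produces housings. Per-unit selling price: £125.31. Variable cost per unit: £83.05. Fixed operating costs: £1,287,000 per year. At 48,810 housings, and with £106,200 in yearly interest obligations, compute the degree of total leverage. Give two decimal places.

At 48,810 units, contribution = 48,810 × £42.26 = £2,062,710.60.
EBIT = £2,062,710.60 − £1,287,000 = £775,710.60. Interest = £106,200.00.
DOL = £2,062,710.60 ÷ £775,710.60 = 2.6591; DFL = £775,710.60 ÷ £669,510.60 = 1.1586.
DCL = DOL × DFL = 2.6591 × 1.1586 = 3.0808.

3.08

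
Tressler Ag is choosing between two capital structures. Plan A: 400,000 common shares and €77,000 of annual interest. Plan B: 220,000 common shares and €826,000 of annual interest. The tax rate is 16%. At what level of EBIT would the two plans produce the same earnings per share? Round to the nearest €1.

At indifference, (EBIT − 77,000)(1 − t)/400,000 = (EBIT − 826,000)(1 − t)/220,000.
The (1 − t) factor cancels: (EBIT − 77,000) × 220,000 = (EBIT − 826,000) × 400,000.
Solving, EBIT = (826,000·400,000 − 77,000·220,000) / (400,000 − 220,000) = 313,460,000,000 / 180,000 = 1,741,444.44.

€1,741,444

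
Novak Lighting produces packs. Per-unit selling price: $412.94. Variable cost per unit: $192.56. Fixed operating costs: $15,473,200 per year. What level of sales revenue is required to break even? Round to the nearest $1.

Contribution margin per unit = $412.94 − $192.56 = $220.38, a CM ratio of $220.38 ÷ $412.94 = 0.5337.
Break-even sales = FC ÷ CM ratio = $15,473,200 × $412.94 / $220.38 = $28,993,117.

$28,993,117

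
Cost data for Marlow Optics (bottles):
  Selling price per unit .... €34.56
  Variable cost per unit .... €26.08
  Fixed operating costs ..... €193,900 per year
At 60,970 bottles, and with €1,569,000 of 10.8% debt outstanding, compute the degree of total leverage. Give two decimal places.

Contribution at this volume is 60,970 × €8.48 = €517,025.60.
Subtracting fixed costs: EBIT = €517,025.60 − €193,900 = €323,125.60. Interest = €169,452.00, so EBIT − I = €153,673.60.
DCL = contribution ÷ (EBIT − I) = €517,025.60 ÷ €153,673.60 = 3.3644.

3.36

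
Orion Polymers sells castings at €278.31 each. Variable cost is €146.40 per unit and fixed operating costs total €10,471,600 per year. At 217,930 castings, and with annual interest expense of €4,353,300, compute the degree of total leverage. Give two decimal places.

2.06

At 217,930 units, contribution = 217,930 × €131.91 = €28,747,146.30.
Subtracting fixed costs: EBIT = €28,747,146.30 − €10,471,600 = €18,275,546.30. Interest = €4,353,300.00.
DOL = €28,747,146.30 ÷ €18,275,546.30 = 1.5730; DFL = €18,275,546.30 ÷ €13,922,246.30 = 1.3127.
Combined leverage = 1.5730 × 1.3127 = 2.0649.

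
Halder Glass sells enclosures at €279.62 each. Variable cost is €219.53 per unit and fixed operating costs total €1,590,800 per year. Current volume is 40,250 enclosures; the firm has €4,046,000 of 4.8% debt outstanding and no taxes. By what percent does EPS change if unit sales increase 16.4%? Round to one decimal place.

+62.6%

At 40,250 units, contribution = 40,250 × €60.09 = €2,418,622.50.
Operating income = contribution − fixed costs = €2,418,622.50 − €1,590,800 = €827,822.50.
Interest = €194,208.00, so EBIT − I = €633,614.50.
Degree of combined leverage = contribution ÷ (EBIT − I) = €2,418,622.50 ÷ €633,614.50 = 3.8172.
%ΔEPS = DCL × %ΔSales = 3.8172 × +16.4% = +62.6%.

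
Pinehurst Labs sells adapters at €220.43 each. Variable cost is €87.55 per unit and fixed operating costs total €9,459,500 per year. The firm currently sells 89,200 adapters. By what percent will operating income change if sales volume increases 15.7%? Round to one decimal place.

+77.8%

Contribution at this volume is 89,200 × €132.88 = €11,852,896.00.
Operating income = contribution − fixed costs = €11,852,896.00 − €9,459,500 = €2,393,396.00.
Degree of operating leverage = €11,852,896.00 / €2,393,396.00 = 4.9523.
%ΔEBIT = DOL × %ΔSales = 4.9523 × +15.7% = +77.8%.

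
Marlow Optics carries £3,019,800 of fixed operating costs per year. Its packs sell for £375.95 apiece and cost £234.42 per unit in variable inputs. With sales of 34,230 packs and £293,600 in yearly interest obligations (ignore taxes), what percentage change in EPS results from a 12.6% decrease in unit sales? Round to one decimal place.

Total contribution margin = 34,230 × £141.53 = £4,844,571.90.
EBIT = £4,844,571.90 − £3,019,800 = £1,824,771.90.
After interest of £293,600.00, pre-tax earnings = £1,531,171.90.
DCL = total CM / (EBIT − I) = £4,844,571.90 / £1,531,171.90 = 3.1640.
EPS therefore changes by 3.1640 × (-12.6%) = -39.9%.

-39.9%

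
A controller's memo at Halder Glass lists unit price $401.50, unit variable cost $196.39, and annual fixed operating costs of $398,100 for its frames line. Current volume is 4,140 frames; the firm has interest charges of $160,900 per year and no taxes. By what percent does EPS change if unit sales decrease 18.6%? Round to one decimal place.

-54.4%

Contribution at this volume is 4,140 × $205.11 = $849,155.40.
Operating income = contribution − fixed costs = $849,155.40 − $398,100 = $451,055.40.
After interest of $160,900.00, pre-tax earnings = $290,155.40.
DCL = total CM / (EBIT − I) = $849,155.40 / $290,155.40 = 2.9266.
%ΔEPS = DCL × %ΔSales = 2.9266 × -18.6% = -54.4%.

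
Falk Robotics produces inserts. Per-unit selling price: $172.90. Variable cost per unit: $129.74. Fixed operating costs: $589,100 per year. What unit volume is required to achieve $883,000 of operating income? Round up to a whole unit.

Unit CM = price − variable cost = $172.90 − $129.74 = $43.16.
Required volume = (fixed costs + target profit) ÷ CM = ($589,100 + $883,000) ÷ $43.16 = 34,107.97, so 34,108 inserts.

34,108 inserts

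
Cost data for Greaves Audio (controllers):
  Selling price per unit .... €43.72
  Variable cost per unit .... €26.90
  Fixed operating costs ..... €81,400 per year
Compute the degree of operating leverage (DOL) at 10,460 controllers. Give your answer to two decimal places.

Contribution at this volume is 10,460 × €16.82 = €175,937.20.
Operating income = contribution − fixed costs = €175,937.20 − €81,400 = €94,537.20.
DOL = contribution ÷ EBIT = €175,937.20 ÷ €94,537.20 = 1.8610.

1.86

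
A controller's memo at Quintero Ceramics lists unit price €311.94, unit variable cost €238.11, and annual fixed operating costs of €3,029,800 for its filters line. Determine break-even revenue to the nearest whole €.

Contribution margin per unit = €311.94 − €238.11 = €73.83, a CM ratio of €73.83 ÷ €311.94 = 0.2367.
Break-even sales = FC ÷ CM ratio = €3,029,800 × €311.94 / €73.83 = €12,801,244.

€12,801,244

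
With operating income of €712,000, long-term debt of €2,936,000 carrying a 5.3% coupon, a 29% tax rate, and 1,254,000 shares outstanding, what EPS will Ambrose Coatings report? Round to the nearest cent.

Interest = €155,608.00, so EBT = €712,000 − €155,608.00 = €556,392.00.
After tax at 29%: net income = €556,392.00 × 0.71 = €395,038.32.
EPS = €395,038.32 ÷ 1,254,000 = €0.32.

€0.32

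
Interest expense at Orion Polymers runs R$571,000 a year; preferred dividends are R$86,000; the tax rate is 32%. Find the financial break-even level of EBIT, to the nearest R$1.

R$697,471

Grossing the preferred dividend up to pre-tax terms: R$86,000 / (1 − 0.32) = R$126,470.59.
EPS = 0 when EBIT covers interest plus the pre-tax preferred burden: R$571,000 + R$126,470.59 = R$697,470.59.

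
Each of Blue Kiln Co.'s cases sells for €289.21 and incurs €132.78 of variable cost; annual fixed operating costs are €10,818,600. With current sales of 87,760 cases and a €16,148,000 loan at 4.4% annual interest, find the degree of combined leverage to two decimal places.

6.24

At 87,760 units, contribution = 87,760 × €156.43 = €13,728,296.80.
Operating income = contribution − fixed costs = €13,728,296.80 − €10,818,600 = €2,909,696.80. Interest = €710,512.00.
DOL = €13,728,296.80 ÷ €2,909,696.80 = 4.7181; DFL = €2,909,696.80 ÷ €2,199,184.80 = 1.3231.
DCL = DOL × DFL = 4.7181 × 1.3231 = 6.2425.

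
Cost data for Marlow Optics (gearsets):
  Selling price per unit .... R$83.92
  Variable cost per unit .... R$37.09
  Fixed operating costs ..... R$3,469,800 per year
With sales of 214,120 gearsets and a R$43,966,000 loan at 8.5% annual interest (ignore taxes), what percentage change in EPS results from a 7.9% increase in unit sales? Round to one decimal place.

+28.1%

Contribution at this volume is 214,120 × R$46.83 = R$10,027,239.60.
Subtracting fixed costs: EBIT = R$10,027,239.60 − R$3,469,800 = R$6,557,439.60.
After interest of R$3,737,110.00, pre-tax earnings = R$2,820,329.60.
Degree of combined leverage = contribution ÷ (EBIT − I) = R$10,027,239.60 ÷ R$2,820,329.60 = 3.5553.
EPS therefore changes by 3.5553 × (+7.9%) = +28.1%.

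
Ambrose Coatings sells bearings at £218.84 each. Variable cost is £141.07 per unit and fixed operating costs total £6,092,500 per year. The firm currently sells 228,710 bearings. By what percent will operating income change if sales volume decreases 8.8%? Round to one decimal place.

Total contribution margin = 228,710 × £77.77 = £17,786,776.70.
Subtracting fixed costs: EBIT = £17,786,776.70 − £6,092,500 = £11,694,276.70.
Degree of operating leverage = £17,786,776.70 / £11,694,276.70 = 1.5210.
%ΔEBIT = DOL × %ΔSales = 1.5210 × -8.8% = -13.4%.

-13.4%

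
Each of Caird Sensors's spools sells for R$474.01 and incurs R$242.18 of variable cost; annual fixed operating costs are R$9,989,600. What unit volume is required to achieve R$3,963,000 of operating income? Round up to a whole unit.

60,185 spools

Unit CM = price − variable cost = R$474.01 − R$242.18 = R$231.83.
Need Q such that Q × R$231.83 − R$9,989,600 = R$3,963,000, i.e. Q = R$13,952,600 / R$231.83 = 60,184.62 → 60,185.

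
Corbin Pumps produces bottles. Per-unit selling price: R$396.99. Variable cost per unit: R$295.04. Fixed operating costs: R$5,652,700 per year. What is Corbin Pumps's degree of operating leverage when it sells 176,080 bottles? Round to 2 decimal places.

1.46

At 176,080 units, contribution = 176,080 × R$101.95 = R$17,951,356.00.
Operating income = contribution − fixed costs = R$17,951,356.00 − R$5,652,700 = R$12,298,656.00.
So DOL = total CM / EBIT = R$17,951,356.00 / R$12,298,656.00 = 1.4596.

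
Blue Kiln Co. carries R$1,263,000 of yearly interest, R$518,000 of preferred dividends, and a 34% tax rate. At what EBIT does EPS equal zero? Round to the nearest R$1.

R$2,047,848

Grossing the preferred dividend up to pre-tax terms: R$518,000 / (1 − 0.34) = R$784,848.48.
EPS = 0 when EBIT covers interest plus the pre-tax preferred burden: R$1,263,000 + R$784,848.48 = R$2,047,848.48.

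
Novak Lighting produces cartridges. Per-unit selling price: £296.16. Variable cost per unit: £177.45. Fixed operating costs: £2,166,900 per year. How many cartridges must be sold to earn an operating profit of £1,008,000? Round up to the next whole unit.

Contribution margin per unit = £296.16 − £177.45 = £118.71.
Units = (FC + target) / CM = (£2,166,900 + £1,008,000) / £118.71 = 26,745.01, so 26,746 cartridges.

26,746 cartridges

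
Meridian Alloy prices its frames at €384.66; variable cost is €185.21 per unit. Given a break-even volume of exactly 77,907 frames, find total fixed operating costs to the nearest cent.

Each unit contributes €384.66 − €185.21 = €199.45.
Since BE = FC / CM, FC = 77,907 × €199.45 = €15,538,551.15.

€15,538,551.15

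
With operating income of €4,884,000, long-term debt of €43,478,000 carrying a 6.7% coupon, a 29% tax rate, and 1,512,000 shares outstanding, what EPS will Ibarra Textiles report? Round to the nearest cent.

Pre-tax income = €4,884,000 − €2,913,026.00 = €1,970,974.00.
After tax at 29%: net income = €1,970,974.00 × 0.71 = €1,399,391.54.
Per share: €1,399,391.54 / 1,512,000 shares = €0.93.

€0.93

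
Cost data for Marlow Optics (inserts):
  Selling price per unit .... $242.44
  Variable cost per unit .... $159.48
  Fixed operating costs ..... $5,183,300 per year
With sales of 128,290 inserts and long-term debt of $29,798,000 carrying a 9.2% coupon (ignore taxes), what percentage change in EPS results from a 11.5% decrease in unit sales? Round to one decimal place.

At 128,290 units, contribution = 128,290 × $82.96 = $10,642,938.40.
Subtracting fixed costs: EBIT = $10,642,938.40 − $5,183,300 = $5,459,638.40.
After interest of $2,741,416.00, pre-tax earnings = $2,718,222.40.
DCL = total CM / (EBIT − I) = $10,642,938.40 / $2,718,222.40 = 3.9154.
%ΔEPS = DCL × %ΔSales = 3.9154 × -11.5% = -45.0%.

-45.0%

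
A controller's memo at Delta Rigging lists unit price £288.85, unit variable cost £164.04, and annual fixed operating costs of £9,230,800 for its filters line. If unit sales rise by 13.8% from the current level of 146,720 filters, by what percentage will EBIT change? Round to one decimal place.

+27.8%

Contribution at this volume is 146,720 × £124.81 = £18,312,123.20.
Subtracting fixed costs: EBIT = £18,312,123.20 − £9,230,800 = £9,081,323.20.
So DOL = total CM / EBIT = £18,312,123.20 / £9,081,323.20 = 2.0165.
Operating income changes by 2.0165 × +13.8% = +27.8%.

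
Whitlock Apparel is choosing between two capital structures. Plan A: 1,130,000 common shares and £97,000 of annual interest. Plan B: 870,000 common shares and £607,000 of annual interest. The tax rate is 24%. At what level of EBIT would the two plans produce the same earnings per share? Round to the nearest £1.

£2,313,538

Set EPS_A = EPS_B: (EBIT − £97,000)(1 − 0.24) ÷ 1,130,000 = (EBIT − £607,000)(1 − 0.24) ÷ 870,000.
Cancelling (1 − t) and cross-multiplying: 870,000·(EBIT − 97,000) = 1,130,000·(EBIT − 607,000).
EBIT × (1,130,000 − 870,000) = 607,000 × 1,130,000 − 97,000 × 870,000 = 601,520,000,000, so EBIT = 601,520,000,000 ÷ 260,000 = 2,313,538.46.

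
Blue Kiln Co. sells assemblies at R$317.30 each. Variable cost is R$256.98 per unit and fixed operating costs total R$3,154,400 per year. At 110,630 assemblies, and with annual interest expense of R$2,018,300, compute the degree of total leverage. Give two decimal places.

Contribution at this volume is 110,630 × R$60.32 = R$6,673,201.60.
EBIT = R$6,673,201.60 − R$3,154,400 = R$3,518,801.60. Interest = R$2,018,300.00.
DOL = R$6,673,201.60 ÷ R$3,518,801.60 = 1.8964; DFL = R$3,518,801.60 ÷ R$1,500,501.60 = 2.3451.
DCL = DOL × DFL = 1.8964 × 2.3451 = 4.4472.

4.45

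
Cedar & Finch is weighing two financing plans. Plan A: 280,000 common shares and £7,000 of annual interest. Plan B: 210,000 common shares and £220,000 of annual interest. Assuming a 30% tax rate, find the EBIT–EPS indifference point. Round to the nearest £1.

Set EPS_A = EPS_B: (EBIT − £7,000)(1 − 0.30) ÷ 280,000 = (EBIT − £220,000)(1 − 0.30) ÷ 210,000.
Cancelling (1 − t) and cross-multiplying: 210,000·(EBIT − 7,000) = 280,000·(EBIT − 220,000).
Solving, EBIT = (220,000·280,000 − 7,000·210,000) / (280,000 − 210,000) = 60,130,000,000 / 70,000 = 859,000.00.

£859,000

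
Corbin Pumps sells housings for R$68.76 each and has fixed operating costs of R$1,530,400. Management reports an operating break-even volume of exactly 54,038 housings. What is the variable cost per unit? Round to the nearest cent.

Contribution per unit must be FC / Q = R$1,530,400 / 54,038 = R$28.3208.
Hence VC = price − CM = R$68.76 − R$28.3208 = R$40.44.

R$40.44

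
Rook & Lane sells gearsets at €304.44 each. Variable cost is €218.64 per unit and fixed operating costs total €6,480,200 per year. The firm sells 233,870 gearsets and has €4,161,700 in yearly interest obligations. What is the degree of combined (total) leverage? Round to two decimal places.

2.13

Total contribution margin = 233,870 × €85.80 = €20,066,046.00.
EBIT = €20,066,046.00 − €6,480,200 = €13,585,846.00. Interest = €4,161,700.00.
DOL = €20,066,046.00 ÷ €13,585,846.00 = 1.4770; DFL = €13,585,846.00 ÷ €9,424,146.00 = 1.4416.
DCL = DOL × DFL = 1.4770 × 1.4416 = 2.1292.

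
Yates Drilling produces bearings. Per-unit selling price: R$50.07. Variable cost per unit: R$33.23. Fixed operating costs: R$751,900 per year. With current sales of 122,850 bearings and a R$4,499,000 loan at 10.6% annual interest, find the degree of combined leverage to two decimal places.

At 122,850 units, contribution = 122,850 × R$16.84 = R$2,068,794.00.
Operating income = contribution − fixed costs = R$2,068,794.00 − R$751,900 = R$1,316,894.00. Interest = R$476,894.00.
DOL = R$2,068,794.00 ÷ R$1,316,894.00 = 1.5710; DFL = R$1,316,894.00 ÷ R$840,000.00 = 1.5677.
Combined leverage = 1.5710 × 1.5677 = 2.4629.

2.46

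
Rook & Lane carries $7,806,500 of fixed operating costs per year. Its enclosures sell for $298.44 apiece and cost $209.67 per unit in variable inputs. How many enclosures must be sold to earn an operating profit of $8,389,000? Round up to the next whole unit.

182,444 enclosures

Contribution margin per unit = $298.44 − $209.67 = $88.77.
Units = (FC + target) / CM = ($7,806,500 + $8,389,000) / $88.77 = 182,443.39, so 182,444 enclosures.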